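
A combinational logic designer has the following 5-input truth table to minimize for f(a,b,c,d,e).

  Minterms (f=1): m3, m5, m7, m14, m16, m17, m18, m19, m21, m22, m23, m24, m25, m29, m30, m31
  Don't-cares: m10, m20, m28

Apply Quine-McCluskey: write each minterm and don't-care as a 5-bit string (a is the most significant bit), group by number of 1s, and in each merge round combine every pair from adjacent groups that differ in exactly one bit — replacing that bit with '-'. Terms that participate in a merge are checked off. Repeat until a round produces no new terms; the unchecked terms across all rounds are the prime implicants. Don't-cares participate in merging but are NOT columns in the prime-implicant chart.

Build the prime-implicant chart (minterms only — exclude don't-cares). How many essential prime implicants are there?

[col 0] 00011*, 00101*, 00111*, 01010*, 01110*, 10000*, 10001*, 10010*, 10011*, 10100*, 10101*, 10110*, 10111*, 11000*, 11001*, 11100*, 11101*, 11110*, 11111*
[col 1] -0011*, -0101*, -0111*, -1110, 00-11*, 001-1*, 01-10, 1-000*, 1-001*, 1-100*, 1-101*, 1-110*, 1-111*, 10-00*, 10-01*, 10-10*, 10-11*, 100-0*, 100-1*, 1000-*, 1001-*, 101-0*, 101-1*, 1010-*, 1011-*, 11-00*, 11-01*, 1100-*, 111-0*, 111-1*, 1110-*, 1111-*
[col 2] -0-11, -01-1, 1--00*, 1--01*, 1-00-*, 1-1-0*, 1-1-1*, 1-10-*, 1-11-*, 10--0*, 10--1*, 10-0-*, 10-1-*, 100--*, 101--*, 11-0-*, 111--*
[col 3] 1--0-, 1-1--, 10---
Prime implicants: -0-11, -01-1, -1110, 01-10, 1--0-, 1-1--, 10---
PI chart (minterm → PIs covering it):
  3 | -0-11  (sole → essential)
  5 | -01-1  (sole → essential)
  7 | -0-11,-01-1
  14 | -1110,01-10
  16 | 1--0-,10---
  17 | 1--0-,10---
  18 | 10---  (sole → essential)
  19 | -0-11,10---
  21 | -01-1,1--0-,1-1--,10---
  22 | 1-1--,10---
  23 | -0-11,-01-1,1-1--,10---
  24 | 1--0-  (sole → essential)
  25 | 1--0-  (sole → essential)
  29 | 1--0-,1-1--
  30 | -1110,1-1--
  31 | 1-1--  (sole → essential)
Essential prime implicants: -0-11, -01-1, 1--0-, 1-1--, 10---

5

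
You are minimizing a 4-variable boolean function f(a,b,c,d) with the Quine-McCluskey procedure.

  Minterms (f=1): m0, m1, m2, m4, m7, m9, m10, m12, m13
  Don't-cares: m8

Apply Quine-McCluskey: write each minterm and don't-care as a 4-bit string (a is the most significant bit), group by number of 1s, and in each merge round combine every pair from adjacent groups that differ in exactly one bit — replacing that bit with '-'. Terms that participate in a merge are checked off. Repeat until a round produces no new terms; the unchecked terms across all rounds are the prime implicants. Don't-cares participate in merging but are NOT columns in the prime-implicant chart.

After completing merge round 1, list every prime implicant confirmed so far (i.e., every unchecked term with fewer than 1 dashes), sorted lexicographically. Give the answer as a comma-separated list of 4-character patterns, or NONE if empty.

0111

size-2^0 implicants → 0000(✓)  0001(✓)  0010(✓)  0100(✓)  0111  1000(✓)  1001(✓)  1010(✓)  1100(✓)  1101(✓)
size-2^1 implicants → -000(✓)  -001(✓)  -010(✓)  -100(✓)  0-00(✓)  00-0(✓)  000-(✓)  1-00(✓)  1-01(✓)  10-0(✓)  100-(✓)  110-(✓)
size-2^2 implicants → --00  -0-0  -00-  1-0-
Unchecked terms (primes): --00, -0-0, -00-, 0111, 1-0-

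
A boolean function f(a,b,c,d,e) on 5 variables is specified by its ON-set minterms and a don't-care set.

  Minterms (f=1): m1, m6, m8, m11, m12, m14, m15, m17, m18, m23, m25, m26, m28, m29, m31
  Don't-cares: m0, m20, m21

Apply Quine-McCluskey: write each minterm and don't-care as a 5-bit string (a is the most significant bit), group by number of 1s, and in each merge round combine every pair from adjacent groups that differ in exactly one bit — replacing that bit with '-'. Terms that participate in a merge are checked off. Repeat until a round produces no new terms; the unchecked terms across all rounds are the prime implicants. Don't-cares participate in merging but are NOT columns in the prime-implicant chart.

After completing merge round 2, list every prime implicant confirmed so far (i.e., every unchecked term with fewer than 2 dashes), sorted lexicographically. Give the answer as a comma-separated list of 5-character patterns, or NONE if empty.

[col 0] 00000*, 00001*, 00110*, 01000*, 01011*, 01100*, 01110*, 01111*, 10001*, 10010*, 10100*, 10101*, 10111*, 11001*, 11010*, 11100*, 11101*, 11111*
[col 1] -0001, -1100, -1111, 0-000, 0-110, 0000-, 01-00, 01-11, 011-0, 0111-, 1-001*, 1-010, 1-100*, 1-101*, 1-111*, 10-01*, 101-1*, 1010-*, 11-01*, 111-1*, 1110-*
[col 2] 1--01, 1-1-1, 1-10-
Prime implicants: -0001, -1100, -1111, 0-000, 0-110, 0000-, 01-00, 01-11, 011-0, 0111-, 1--01, 1-010, 1-1-1, 1-10-

-0001, -1100, -1111, 0-000, 0-110, 0000-, 01-00, 01-11, 011-0, 0111-, 1-010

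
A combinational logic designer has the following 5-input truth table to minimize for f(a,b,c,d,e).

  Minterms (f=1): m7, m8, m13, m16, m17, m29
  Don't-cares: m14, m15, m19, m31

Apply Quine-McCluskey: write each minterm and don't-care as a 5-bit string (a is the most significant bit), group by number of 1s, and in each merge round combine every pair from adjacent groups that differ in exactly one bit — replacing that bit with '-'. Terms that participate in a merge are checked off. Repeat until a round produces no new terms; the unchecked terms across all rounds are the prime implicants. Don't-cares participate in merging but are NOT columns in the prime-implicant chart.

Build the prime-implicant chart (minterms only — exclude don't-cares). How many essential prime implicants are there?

size-2^0 implicants → 00111(✓)  01000  01101(✓)  01110(✓)  01111(✓)  10000(✓)  10001(✓)  10011(✓)  11101(✓)  11111(✓)
size-2^1 implicants → -1101(✓)  -1111(✓)  0-111  011-1(✓)  0111-  100-1  1000-  111-1(✓)
size-2^2 implicants → -11-1
Unchecked terms (primes): -11-1, 0-111, 01000, 0111-, 100-1, 1000-
Minterm coverage:
  m7 ⊆ 0-111 [E]
  m8 ⊆ 01000 [E]
  m13 ⊆ -11-1 [E]
  m16 ⊆ 1000- [E]
  m17 ⊆ 100-1,1000-
  m29 ⊆ -11-1 [E]
E = {-11-1, 0-111, 01000, 1000-}

4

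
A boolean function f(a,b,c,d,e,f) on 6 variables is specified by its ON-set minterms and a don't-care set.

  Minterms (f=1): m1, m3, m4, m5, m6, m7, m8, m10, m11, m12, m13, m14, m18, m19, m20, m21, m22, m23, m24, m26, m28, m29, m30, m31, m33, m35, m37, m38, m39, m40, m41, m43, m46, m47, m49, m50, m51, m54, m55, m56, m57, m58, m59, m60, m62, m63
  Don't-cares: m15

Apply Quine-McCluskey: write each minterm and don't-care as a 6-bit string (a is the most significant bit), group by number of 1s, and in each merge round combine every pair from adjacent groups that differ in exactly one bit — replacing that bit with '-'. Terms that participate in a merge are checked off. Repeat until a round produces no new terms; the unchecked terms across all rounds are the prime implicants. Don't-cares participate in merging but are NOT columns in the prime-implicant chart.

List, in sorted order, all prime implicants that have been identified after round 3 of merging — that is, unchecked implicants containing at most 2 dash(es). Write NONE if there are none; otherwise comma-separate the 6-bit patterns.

--1000, 001-1-, 1-100-, 1110--

Round 0: 000001✓ 000011✓ 000100✓ 000101✓ 000110✓ 000111✓ 001000✓ 001010✓ 001011✓ 001100✓ 001101✓ 001110✓ 001111✓ 010010✓ 010011✓ 010100✓ 010101✓ 010110✓ 010111✓ 011000✓ 011010✓ 011100✓ 011101✓ 011110✓ 011111✓ 100001✓ 100011✓ 100101✓ 100110✓ 100111✓ 101000✓ 101001✓ 101011✓ 101110✓ 101111✓ 110001✓ 110010✓ 110011✓ 110110✓ 110111✓ 111000✓ 111001✓ 111010✓ 111011✓ 111100✓ 111110✓ 111111✓
Round 1: -00001✓ -00011✓ -00101✓ -00110✓ -00111✓ -01000✓ -01011✓ -01110✓ -01111✓ -10010✓ -10011✓ -10110✓ -10111✓ -11000✓ -11010✓ -11100✓ -11110✓ -11111✓ 0-0011✓ 0-0100✓ 0-0101✓ 0-0110✓ 0-0111✓ 0-1000✓ 0-1010✓ 0-1100✓ 0-1101✓ 0-1110✓ 0-1111✓ 00-011✓ 00-100✓ 00-101✓ 00-110✓ 00-111✓ 000-01✓ 000-11✓ 0000-1✓ 0001-0✓ 0001-1✓ 00010-✓ 00011-✓ 001-00✓ 001-10✓ 001-11✓ 0010-0✓ 00101-✓ 0011-0✓ 0011-1✓ 00110-✓ 00111-✓ 01-010✓ 01-100✓ 01-101✓ 01-110✓ 01-111✓ 010-10✓ 010-11✓ 01001-✓ 0101-0✓ 0101-1✓ 01010-✓ 01011-✓ 011-00✓ 011-10✓ 0110-0✓ 0111-0✓ 0111-1✓ 01110-✓ 01111-✓ 1-0001✓ 1-0011✓ 1-0110✓ 1-0111✓ 1-1000✓ 1-1001✓ 1-1011✓ 1-1110✓ 1-1111✓ 10-001✓ 10-011✓ 10-110✓ 10-111✓ 100-01✓ 100-11✓ 1000-1✓ 1001-1✓ 10011-✓ 101-11✓ 1010-1✓ 10100-✓ 10111-✓ 11-001✓ 11-010✓ 11-011✓ 11-110✓ 11-111✓ 110-10✓ 110-11✓ 1100-1✓ 11001-✓ 11011-✓ 111-00✓ 111-10✓ 111-11✓ 1110-0✓ 1110-1✓ 11100-✓ 11101-✓ 1111-0✓ 11111-✓
Round 2: --0011✓ --0110✓ --0111✓ --1000 --1110✓ --1111✓ -0-011✓ -0-110✓ -0-111✓ -00-01✓ -00-11✓ -000-1✓ -001-1✓ -0011-✓ -01-11✓ -0111-✓ -1-010✓ -1-110✓ -1-111✓ -10-10✓ -10-11✓ -1001-✓ -1011-✓ -11-00✓ -11-10✓ -110-0✓ -111-0✓ -1111-✓ 0--100✓ 0--101✓ 0--110✓ 0--111✓ 0-0-11✓ 0-01-0✓ 0-01-1✓ 0-010-✓ 0-011-✓ 0-1-00✓ 0-1-10✓ 0-10-0✓ 0-11-0✓ 0-11-1✓ 0-110-✓ 0-111-✓ 00--11✓ 00-1-0✓ 00-1-1✓ 00-10-✓ 00-11-✓ 000--1✓ 0001--✓ 001--0✓ 001-1- 0011--✓ 01--10✓ 01-1-0✓ 01-1-1✓ 01-10-✓ 01-11-✓ 010-1-✓ 0101--✓ 011--0✓ 0111--✓ 1--001✓ 1--011✓ 1--110✓ 1--111✓ 1-0-11✓ 1-00-1✓ 1-011-✓ 1-1-11✓ 1-10-1✓ 1-100- 1-111-✓ 10--11✓ 10-0-1✓ 10-11-✓ 100--1✓ 11--10✓ 11--11✓ 11-0-1✓ 11-01-✓ 11-11-✓ 110-1-✓ 111--0✓ 111-1-✓ 1110--
Round 3: ---110✓ ---111✓ --0-11 --011-✓ --111-✓ -0--11 -0-11-✓ -00--1 -1--10 -1-11-✓ -10-1- -11--0 0--1-0✓ 0--1-1✓ 0--10-✓ 0--11-✓ 0-01--✓ 0-1--0 0-11--✓ 00-1--✓ 01-1--✓ 1---11 1--0-1 1--11-✓ 11--1-
Round 4: ---11- 0--1--
PIs = {---11-, --0-11, --1000, -0--11, -00--1, -1--10, -10-1-, -11--0, 0--1--, 0-1--0, 001-1-, 1---11, 1--0-1, 1-100-, 11--1-, 1110--}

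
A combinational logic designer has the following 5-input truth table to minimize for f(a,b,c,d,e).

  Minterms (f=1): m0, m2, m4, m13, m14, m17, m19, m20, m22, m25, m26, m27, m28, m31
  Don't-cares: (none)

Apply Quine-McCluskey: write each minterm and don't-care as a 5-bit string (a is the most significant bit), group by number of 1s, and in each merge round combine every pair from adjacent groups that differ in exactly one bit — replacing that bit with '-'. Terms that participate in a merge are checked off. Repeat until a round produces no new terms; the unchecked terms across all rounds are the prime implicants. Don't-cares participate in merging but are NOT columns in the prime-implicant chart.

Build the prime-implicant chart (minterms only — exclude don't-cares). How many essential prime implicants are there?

8

[col 0] 00000*, 00010*, 00100*, 01101, 01110, 10001*, 10011*, 10100*, 10110*, 11001*, 11010*, 11011*, 11100*, 11111*
[col 1] -0100, 00-00, 000-0, 1-001*, 1-011*, 1-100, 100-1*, 101-0, 11-11, 110-1*, 1101-
[col 2] 1-0-1
Prime implicants: -0100, 00-00, 000-0, 01101, 01110, 1-0-1, 1-100, 101-0, 11-11, 1101-
PI chart (minterm → PIs covering it):
  0 | 00-00,000-0
  2 | 000-0  (sole → essential)
  4 | -0100,00-00
  13 | 01101  (sole → essential)
  14 | 01110  (sole → essential)
  17 | 1-0-1  (sole → essential)
  19 | 1-0-1  (sole → essential)
  20 | -0100,1-100,101-0
  22 | 101-0  (sole → essential)
  25 | 1-0-1  (sole → essential)
  26 | 1101-  (sole → essential)
  27 | 1-0-1,11-11,1101-
  28 | 1-100  (sole → essential)
  31 | 11-11  (sole → essential)
Essential prime implicants: 000-0, 01101, 01110, 1-0-1, 1-100, 101-0, 11-11, 1101-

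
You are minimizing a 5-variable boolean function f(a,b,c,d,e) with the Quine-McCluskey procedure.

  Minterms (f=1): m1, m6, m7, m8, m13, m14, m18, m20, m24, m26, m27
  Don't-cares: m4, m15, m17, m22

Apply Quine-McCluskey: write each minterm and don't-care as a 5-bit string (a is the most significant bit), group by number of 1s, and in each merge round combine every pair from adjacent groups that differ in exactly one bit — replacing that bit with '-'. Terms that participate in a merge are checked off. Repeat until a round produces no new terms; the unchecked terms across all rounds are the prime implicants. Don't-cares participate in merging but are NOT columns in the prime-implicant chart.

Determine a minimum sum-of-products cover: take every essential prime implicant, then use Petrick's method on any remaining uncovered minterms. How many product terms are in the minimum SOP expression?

size-2^0 implicants → 00001(✓)  00100(✓)  00110(✓)  00111(✓)  01000(✓)  01101(✓)  01110(✓)  01111(✓)  10001(✓)  10010(✓)  10100(✓)  10110(✓)  11000(✓)  11010(✓)  11011(✓)
size-2^1 implicants → -0001  -0100(✓)  -0110(✓)  -1000  0-110(✓)  0-111(✓)  001-0(✓)  0011-(✓)  011-1  0111-(✓)  1-010  10-10  101-0(✓)  110-0  1101-
size-2^2 implicants → -01-0  0-11-
Unchecked terms (primes): -0001, -01-0, -1000, 0-11-, 011-1, 1-010, 10-10, 110-0, 1101-
Minterm coverage:
  m1 ⊆ -0001 [E]
  m6 ⊆ -01-0,0-11-
  m7 ⊆ 0-11- [E]
  m8 ⊆ -1000 [E]
  m13 ⊆ 011-1 [E]
  m14 ⊆ 0-11- [E]
  m18 ⊆ 1-010,10-10
  m20 ⊆ -01-0 [E]
  m24 ⊆ -1000,110-0
  m26 ⊆ 1-010,110-0,1101-
  m27 ⊆ 1101- [E]
E = {-0001, -01-0, -1000, 0-11-, 011-1, 1101-}
Petrick residual → 1-010
Cover = b'c'd'e + b'ce' + bc'd'e' + a'cd + a'bce + ac'de' + abc'd  |cover|=7

7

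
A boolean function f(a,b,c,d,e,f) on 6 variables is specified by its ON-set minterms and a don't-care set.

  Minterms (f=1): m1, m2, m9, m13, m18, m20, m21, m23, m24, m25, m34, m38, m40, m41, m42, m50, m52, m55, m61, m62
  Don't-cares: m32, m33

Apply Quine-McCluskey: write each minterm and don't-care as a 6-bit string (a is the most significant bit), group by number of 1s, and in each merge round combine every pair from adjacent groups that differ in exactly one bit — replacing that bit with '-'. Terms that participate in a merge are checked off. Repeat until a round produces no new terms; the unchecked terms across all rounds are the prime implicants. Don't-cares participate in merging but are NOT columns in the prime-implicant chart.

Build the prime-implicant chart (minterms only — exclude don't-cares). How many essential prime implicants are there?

10

[col 0] 000001*, 000010*, 001001*, 001101*, 010010*, 010100*, 010101*, 010111*, 011000*, 011001*, 100000*, 100001*, 100010*, 100110*, 101000*, 101001*, 101010*, 110010*, 110100*, 110111*, 111101, 111110
[col 1] -00001*, -00010*, -01001*, -10010*, -10100, -10111, 0-0010*, 0-1001, 00-001*, 001-01, 0101-1, 01010-, 01100-, 1-0010*, 10-000*, 10-001*, 10-010*, 100-10, 1000-0*, 10000-*, 1010-0*, 10100-*
[col 2] --0010, -0-001, 10-0-0, 10-00-
Prime implicants: --0010, -0-001, -10100, -10111, 0-1001, 001-01, 0101-1, 01010-, 01100-, 10-0-0, 10-00-, 100-10, 111101, 111110
PI chart (minterm → PIs covering it):
  1 | -0-001  (sole → essential)
  2 | --0010  (sole → essential)
  9 | -0-001,0-1001,001-01
  13 | 001-01  (sole → essential)
  18 | --0010  (sole → essential)
  20 | -10100,01010-
  21 | 0101-1,01010-
  23 | -10111,0101-1
  24 | 01100-  (sole → essential)
  25 | 0-1001,01100-
  34 | --0010,10-0-0,100-10
  38 | 100-10  (sole → essential)
  40 | 10-0-0,10-00-
  41 | -0-001,10-00-
  42 | 10-0-0  (sole → essential)
  50 | --0010  (sole → essential)
  52 | -10100  (sole → essential)
  55 | -10111  (sole → essential)
  61 | 111101  (sole → essential)
  62 | 111110  (sole → essential)
Essential prime implicants: --0010, -0-001, -10100, -10111, 001-01, 01100-, 10-0-0, 100-10, 111101, 111110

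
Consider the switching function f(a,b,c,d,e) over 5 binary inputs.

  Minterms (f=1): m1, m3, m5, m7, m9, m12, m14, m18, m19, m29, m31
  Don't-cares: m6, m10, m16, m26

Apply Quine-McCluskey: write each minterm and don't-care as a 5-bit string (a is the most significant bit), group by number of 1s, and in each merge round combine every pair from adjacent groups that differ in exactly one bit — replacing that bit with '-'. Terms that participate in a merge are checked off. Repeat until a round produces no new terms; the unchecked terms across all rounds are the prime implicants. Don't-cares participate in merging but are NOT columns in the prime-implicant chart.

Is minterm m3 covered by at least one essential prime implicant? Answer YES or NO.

YES

[col 0] 00001*, 00011*, 00101*, 00110*, 00111*, 01001*, 01010*, 01100*, 01110*, 10000*, 10010*, 10011*, 11010*, 11101*, 11111*
[col 1] -0011, -1010, 0-001, 0-110, 00-01*, 00-11*, 000-1*, 001-1*, 0011-, 01-10, 011-0, 1-010, 100-0, 1001-, 111-1
[col 2] 00--1
Prime implicants: -0011, -1010, 0-001, 0-110, 00--1, 0011-, 01-10, 011-0, 1-010, 100-0, 1001-, 111-1
PI chart (minterm → PIs covering it):
  1 | 0-001,00--1
  3 | -0011,00--1
  5 | 00--1  (sole → essential)
  7 | 00--1,0011-
  9 | 0-001  (sole → essential)
  12 | 011-0  (sole → essential)
  14 | 0-110,01-10,011-0
  18 | 1-010,100-0,1001-
  19 | -0011,1001-
  29 | 111-1  (sole → essential)
  31 | 111-1  (sole → essential)
Essential prime implicants: 0-001, 00--1, 011-0, 111-1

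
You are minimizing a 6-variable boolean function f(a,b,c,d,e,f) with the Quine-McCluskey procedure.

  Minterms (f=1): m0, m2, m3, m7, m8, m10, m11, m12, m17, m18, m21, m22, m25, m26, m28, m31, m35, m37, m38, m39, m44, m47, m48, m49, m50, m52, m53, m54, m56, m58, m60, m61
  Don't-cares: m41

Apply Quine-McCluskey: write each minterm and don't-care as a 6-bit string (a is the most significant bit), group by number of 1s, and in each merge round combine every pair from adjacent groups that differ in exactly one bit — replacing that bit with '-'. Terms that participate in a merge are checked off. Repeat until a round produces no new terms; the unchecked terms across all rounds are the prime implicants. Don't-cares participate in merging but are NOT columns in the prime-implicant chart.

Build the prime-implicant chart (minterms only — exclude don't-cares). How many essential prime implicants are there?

10

Round 0: 000000✓ 000010✓ 000011✓ 000111✓ 001000✓ 001010✓ 001011✓ 001100✓ 010001✓ 010010✓ 010101✓ 010110✓ 011001✓ 011010✓ 011100✓ 011111 100011✓ 100101✓ 100110✓ 100111✓ 101001 101100✓ 101111✓ 110000✓ 110001✓ 110010✓ 110100✓ 110101✓ 110110✓ 111000✓ 111010✓ 111100✓ 111101✓
Round 1: -00011✓ -00111✓ -01100✓ -10001✓ -10010✓ -10101✓ -10110✓ -11010✓ -11100✓ 0-0010✓ 0-1010✓ 0-1100✓ 00-000✓ 00-010✓ 00-011✓ 000-11✓ 0000-0✓ 00001-✓ 001-00 0010-0✓ 00101-✓ 01-001 01-010✓ 010-01✓ 010-10✓ 1-0101 1-0110 1-1100✓ 10-111 100-11✓ 1001-1 10011- 11-000✓ 11-010✓ 11-100✓ 11-101✓ 110-00✓ 110-01✓ 110-10✓ 1100-0✓ 11000-✓ 1101-0✓ 11010-✓ 111-00✓ 1110-0✓ 11110-✓
Round 2: --1100 -00-11 -1-010 -10-01 -10-10 0--010 00-0-0 00-01- 11--00 11-0-0 11-10- 110--0 110-0-
PIs = {--1100, -00-11, -1-010, -10-01, -10-10, 0--010, 00-0-0, 00-01-, 001-00, 01-001, 011111, 1-0101, 1-0110, 10-111, 1001-1, 10011-, 101001, 11--00, 11-0-0, 11-10-, 110--0, 110-0-}
Coverage chart:
  m0: 00-0-0 ←essential
  m2: 0--010,00-0-0,00-01-
  m3: -00-11,00-01-
  m7: -00-11 ←essential
  m8: 00-0-0,001-00
  m10: 0--010,00-0-0,00-01-
  m11: 00-01- ←essential
  m12: --1100,001-00
  m17: -10-01,01-001
  m18: -1-010,-10-10,0--010
  m21: -10-01 ←essential
  m22: -10-10 ←essential
  m25: 01-001 ←essential
  m26: -1-010,0--010
  m28: --1100 ←essential
  m31: 011111 ←essential
  m35: -00-11 ←essential
  m37: 1-0101,1001-1
  m38: 1-0110,10011-
  m39: -00-11,10-111,1001-1,10011-
  m44: --1100 ←essential
  m47: 10-111 ←essential
  m48: 11--00,11-0-0,110--0,110-0-
  m49: -10-01,110-0-
  m50: -1-010,-10-10,11-0-0,110--0
  m52: 11--00,11-10-,110--0,110-0-
  m53: -10-01,1-0101,11-10-,110-0-
  m54: -10-10,1-0110,110--0
  m56: 11--00,11-0-0
  m58: -1-010,11-0-0
  m60: --1100,11--00,11-10-
  m61: 11-10- ←essential
Essential: --1100, -00-11, -10-01, -10-10, 00-0-0, 00-01-, 01-001, 011111, 10-111, 11-10-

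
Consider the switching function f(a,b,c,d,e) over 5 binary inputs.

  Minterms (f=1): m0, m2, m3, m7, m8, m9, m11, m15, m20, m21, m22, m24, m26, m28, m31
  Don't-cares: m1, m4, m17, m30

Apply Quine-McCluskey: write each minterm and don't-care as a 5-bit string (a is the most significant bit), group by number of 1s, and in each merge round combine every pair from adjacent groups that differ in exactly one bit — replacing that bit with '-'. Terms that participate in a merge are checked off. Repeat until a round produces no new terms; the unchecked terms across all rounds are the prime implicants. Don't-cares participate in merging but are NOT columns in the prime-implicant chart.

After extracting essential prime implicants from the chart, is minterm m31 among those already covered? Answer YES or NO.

Round 0: 00000✓ 00001✓ 00010✓ 00011✓ 00100✓ 00111✓ 01000✓ 01001✓ 01011✓ 01111✓ 10001✓ 10100✓ 10101✓ 10110✓ 11000✓ 11010✓ 11100✓ 11110✓ 11111✓
Round 1: -0001 -0100 -1000 -1111 0-000✓ 0-001✓ 0-011✓ 0-111✓ 00-00 00-11✓ 000-0✓ 000-1✓ 0000-✓ 0001-✓ 01-11✓ 010-1✓ 0100-✓ 1-100✓ 1-110✓ 10-01 101-0✓ 1010- 11-00✓ 11-10✓ 110-0✓ 111-0✓ 1111-
Round 2: 0--11 0-0-1 0-00- 000-- 1-1-0 11--0
PIs = {-0001, -0100, -1000, -1111, 0--11, 0-0-1, 0-00-, 00-00, 000--, 1-1-0, 10-01, 1010-, 11--0, 1111-}
Coverage chart:
  m0: 0-00-,00-00,000--
  m2: 000-- ←essential
  m3: 0--11,0-0-1,000--
  m7: 0--11 ←essential
  m8: -1000,0-00-
  m9: 0-0-1,0-00-
  m11: 0--11,0-0-1
  m15: -1111,0--11
  m20: -0100,1-1-0,1010-
  m21: 10-01,1010-
  m22: 1-1-0 ←essential
  m24: -1000,11--0
  m26: 11--0 ←essential
  m28: 1-1-0,11--0
  m31: -1111,1111-
Essential: 0--11, 000--, 1-1-0, 11--0

NO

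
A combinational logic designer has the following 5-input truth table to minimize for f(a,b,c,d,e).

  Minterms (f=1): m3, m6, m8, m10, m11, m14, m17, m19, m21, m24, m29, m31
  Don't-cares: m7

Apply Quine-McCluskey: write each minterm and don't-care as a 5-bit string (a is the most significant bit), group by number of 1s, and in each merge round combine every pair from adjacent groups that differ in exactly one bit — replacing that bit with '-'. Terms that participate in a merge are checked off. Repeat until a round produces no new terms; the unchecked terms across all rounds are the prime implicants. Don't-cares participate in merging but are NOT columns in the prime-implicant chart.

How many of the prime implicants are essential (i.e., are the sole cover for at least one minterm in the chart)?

2

size-2^0 implicants → 00011(✓)  00110(✓)  00111(✓)  01000(✓)  01010(✓)  01011(✓)  01110(✓)  10001(✓)  10011(✓)  10101(✓)  11000(✓)  11101(✓)  11111(✓)
size-2^1 implicants → -0011  -1000  0-011  0-110  00-11  0011-  01-10  010-0  0101-  1-101  10-01  100-1  111-1
Unchecked terms (primes): -0011, -1000, 0-011, 0-110, 00-11, 0011-, 01-10, 010-0, 0101-, 1-101, 10-01, 100-1, 111-1
Minterm coverage:
  m3 ⊆ -0011,0-011,00-11
  m6 ⊆ 0-110,0011-
  m8 ⊆ -1000,010-0
  m10 ⊆ 01-10,010-0,0101-
  m11 ⊆ 0-011,0101-
  m14 ⊆ 0-110,01-10
  m17 ⊆ 10-01,100-1
  m19 ⊆ -0011,100-1
  m21 ⊆ 1-101,10-01
  m24 ⊆ -1000 [E]
  m29 ⊆ 1-101,111-1
  m31 ⊆ 111-1 [E]
E = {-1000, 111-1}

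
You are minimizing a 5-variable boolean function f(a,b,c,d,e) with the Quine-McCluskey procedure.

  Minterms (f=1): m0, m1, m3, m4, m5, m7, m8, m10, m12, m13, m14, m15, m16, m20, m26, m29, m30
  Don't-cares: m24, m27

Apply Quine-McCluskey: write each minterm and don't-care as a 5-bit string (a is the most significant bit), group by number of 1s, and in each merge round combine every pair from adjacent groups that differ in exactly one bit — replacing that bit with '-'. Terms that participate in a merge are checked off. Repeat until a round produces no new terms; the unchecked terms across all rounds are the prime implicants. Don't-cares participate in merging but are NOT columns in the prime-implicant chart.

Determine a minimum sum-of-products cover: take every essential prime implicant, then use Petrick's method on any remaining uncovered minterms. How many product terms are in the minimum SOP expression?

6

size-2^0 implicants → 00000(✓)  00001(✓)  00011(✓)  00100(✓)  00101(✓)  00111(✓)  01000(✓)  01010(✓)  01100(✓)  01101(✓)  01110(✓)  01111(✓)  10000(✓)  10100(✓)  11000(✓)  11010(✓)  11011(✓)  11101(✓)  11110(✓)
size-2^1 implicants → -0000(✓)  -0100(✓)  -1000(✓)  -1010(✓)  -1101  -1110(✓)  0-000(✓)  0-100(✓)  0-101(✓)  0-111(✓)  00-00(✓)  00-01(✓)  00-11(✓)  000-1(✓)  0000-(✓)  001-1(✓)  0010-(✓)  01-00(✓)  01-10(✓)  010-0(✓)  011-0(✓)  011-1(✓)  0110-(✓)  0111-(✓)  1-000(✓)  10-00(✓)  11-10(✓)  110-0(✓)  1101-
size-2^2 implicants → --000  -0-00  -1-10  -10-0  0--00  0-1-1  0-10-  00--1  00-0-  01--0  011--
Unchecked terms (primes): --000, -0-00, -1-10, -10-0, -1101, 0--00, 0-1-1, 0-10-, 00--1, 00-0-, 01--0, 011--, 1101-
Minterm coverage:
  m0 ⊆ --000,-0-00,0--00,00-0-
  m1 ⊆ 00--1,00-0-
  m3 ⊆ 00--1 [E]
  m4 ⊆ -0-00,0--00,0-10-,00-0-
  m5 ⊆ 0-1-1,0-10-,00--1,00-0-
  m7 ⊆ 0-1-1,00--1
  m8 ⊆ --000,-10-0,0--00,01--0
  m10 ⊆ -1-10,-10-0,01--0
  m12 ⊆ 0--00,0-10-,01--0,011--
  m13 ⊆ -1101,0-1-1,0-10-,011--
  m14 ⊆ -1-10,01--0,011--
  m15 ⊆ 0-1-1,011--
  m16 ⊆ --000,-0-00
  m20 ⊆ -0-00 [E]
  m26 ⊆ -1-10,-10-0,1101-
  m29 ⊆ -1101 [E]
  m30 ⊆ -1-10 [E]
E = {-0-00, -1-10, -1101, 00--1}
Petrick residual → --000, 011--
Cover = c'd'e' + b'd'e' + bde' + bcd'e + a'b'e + a'bc  |cover|=6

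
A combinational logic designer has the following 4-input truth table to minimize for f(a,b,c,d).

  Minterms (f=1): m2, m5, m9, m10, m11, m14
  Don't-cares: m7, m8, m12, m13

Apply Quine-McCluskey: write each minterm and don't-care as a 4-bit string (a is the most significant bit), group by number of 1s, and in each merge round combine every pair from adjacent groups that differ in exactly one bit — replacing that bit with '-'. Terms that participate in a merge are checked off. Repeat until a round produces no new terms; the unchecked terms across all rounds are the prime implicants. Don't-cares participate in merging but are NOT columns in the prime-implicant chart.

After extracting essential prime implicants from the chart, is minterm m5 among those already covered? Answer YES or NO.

NO

Round 0: 0010✓ 0101✓ 0111✓ 1000✓ 1001✓ 1010✓ 1011✓ 1100✓ 1101✓ 1110✓
Round 1: -010 -101 01-1 1-00✓ 1-01✓ 1-10✓ 10-0✓ 10-1✓ 100-✓ 101-✓ 11-0✓ 110-✓
Round 2: 1--0 1-0- 10--
PIs = {-010, -101, 01-1, 1--0, 1-0-, 10--}
Coverage chart:
  m2: -010 ←essential
  m5: -101,01-1
  m9: 1-0-,10--
  m10: -010,1--0,10--
  m11: 10-- ←essential
  m14: 1--0 ←essential
Essential: -010, 1--0, 10--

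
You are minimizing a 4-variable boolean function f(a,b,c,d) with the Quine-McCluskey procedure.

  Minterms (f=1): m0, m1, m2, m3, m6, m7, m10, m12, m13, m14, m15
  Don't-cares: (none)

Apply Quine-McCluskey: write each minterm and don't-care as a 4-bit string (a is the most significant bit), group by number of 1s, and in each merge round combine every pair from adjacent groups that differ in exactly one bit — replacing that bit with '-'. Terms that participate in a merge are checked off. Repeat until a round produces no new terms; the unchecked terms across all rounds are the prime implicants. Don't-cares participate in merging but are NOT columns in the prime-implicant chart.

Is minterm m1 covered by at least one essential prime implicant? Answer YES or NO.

YES

[col 0] 0000*, 0001*, 0010*, 0011*, 0110*, 0111*, 1010*, 1100*, 1101*, 1110*, 1111*
[col 1] -010*, -110*, -111*, 0-10*, 0-11*, 00-0*, 00-1*, 000-*, 001-*, 011-*, 1-10*, 11-0*, 11-1*, 110-*, 111-*
[col 2] --10, -11-, 0-1-, 00--, 11--
Prime implicants: --10, -11-, 0-1-, 00--, 11--
PI chart (minterm → PIs covering it):
  0 | 00--  (sole → essential)
  1 | 00--  (sole → essential)
  2 | --10,0-1-,00--
  3 | 0-1-,00--
  6 | --10,-11-,0-1-
  7 | -11-,0-1-
  10 | --10  (sole → essential)
  12 | 11--  (sole → essential)
  13 | 11--  (sole → essential)
  14 | --10,-11-,11--
  15 | -11-,11--
Essential prime implicants: --10, 00--, 11--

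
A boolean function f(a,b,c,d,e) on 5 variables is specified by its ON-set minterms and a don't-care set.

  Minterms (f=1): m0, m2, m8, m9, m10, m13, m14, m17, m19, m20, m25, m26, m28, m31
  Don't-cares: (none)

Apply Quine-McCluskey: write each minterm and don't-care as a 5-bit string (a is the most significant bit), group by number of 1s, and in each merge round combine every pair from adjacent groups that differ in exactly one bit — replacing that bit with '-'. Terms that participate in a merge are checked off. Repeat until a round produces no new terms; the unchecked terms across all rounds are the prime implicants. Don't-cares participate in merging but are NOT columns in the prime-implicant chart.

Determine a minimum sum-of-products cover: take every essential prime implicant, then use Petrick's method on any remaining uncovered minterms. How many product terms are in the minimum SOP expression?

8

Round 0: 00000✓ 00010✓ 01000✓ 01001✓ 01010✓ 01101✓ 01110✓ 10001✓ 10011✓ 10100✓ 11001✓ 11010✓ 11100✓ 11111
Round 1: -1001 -1010 0-000✓ 0-010✓ 000-0✓ 01-01 01-10 010-0✓ 0100- 1-001 1-100 100-1
Round 2: 0-0-0
PIs = {-1001, -1010, 0-0-0, 01-01, 01-10, 0100-, 1-001, 1-100, 100-1, 11111}
Coverage chart:
  m0: 0-0-0 ←essential
  m2: 0-0-0 ←essential
  m8: 0-0-0,0100-
  m9: -1001,01-01,0100-
  m10: -1010,0-0-0,01-10
  m13: 01-01 ←essential
  m14: 01-10 ←essential
  m17: 1-001,100-1
  m19: 100-1 ←essential
  m20: 1-100 ←essential
  m25: -1001,1-001
  m26: -1010 ←essential
  m28: 1-100 ←essential
  m31: 11111 ←essential
Essential: -1010, 0-0-0, 01-01, 01-10, 1-100, 100-1, 11111
Petrick residual → -1001
Min cover (8 terms): bc'd'e + bc'de' + a'c'e' + a'bd'e + a'bde' + acd'e' + ab'c'e + abcde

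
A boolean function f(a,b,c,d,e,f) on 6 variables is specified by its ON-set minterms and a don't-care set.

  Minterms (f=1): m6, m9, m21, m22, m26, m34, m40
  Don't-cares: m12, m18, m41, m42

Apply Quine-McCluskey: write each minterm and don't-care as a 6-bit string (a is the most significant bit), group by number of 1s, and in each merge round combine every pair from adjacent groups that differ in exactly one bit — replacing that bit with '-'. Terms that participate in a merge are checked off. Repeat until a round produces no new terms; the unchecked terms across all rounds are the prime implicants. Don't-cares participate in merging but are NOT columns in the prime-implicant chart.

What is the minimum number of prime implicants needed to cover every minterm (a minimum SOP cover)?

Round 0: 000110✓ 001001✓ 001100 010010✓ 010101 010110✓ 011010✓ 100010✓ 101000✓ 101001✓ 101010✓
Round 1: -01001 0-0110 01-010 010-10 10-010 1010-0 10100-
PIs = {-01001, 0-0110, 001100, 01-010, 010-10, 010101, 10-010, 1010-0, 10100-}
Coverage chart:
  m6: 0-0110 ←essential
  m9: -01001 ←essential
  m21: 010101 ←essential
  m22: 0-0110,010-10
  m26: 01-010 ←essential
  m34: 10-010 ←essential
  m40: 1010-0,10100-
Essential: -01001, 0-0110, 01-010, 010101, 10-010
Petrick residual → 1010-0
Min cover (6 terms): b'cd'e'f + a'c'def' + a'bd'ef' + a'bc'de'f + ab'd'ef' + ab'cd'f'

6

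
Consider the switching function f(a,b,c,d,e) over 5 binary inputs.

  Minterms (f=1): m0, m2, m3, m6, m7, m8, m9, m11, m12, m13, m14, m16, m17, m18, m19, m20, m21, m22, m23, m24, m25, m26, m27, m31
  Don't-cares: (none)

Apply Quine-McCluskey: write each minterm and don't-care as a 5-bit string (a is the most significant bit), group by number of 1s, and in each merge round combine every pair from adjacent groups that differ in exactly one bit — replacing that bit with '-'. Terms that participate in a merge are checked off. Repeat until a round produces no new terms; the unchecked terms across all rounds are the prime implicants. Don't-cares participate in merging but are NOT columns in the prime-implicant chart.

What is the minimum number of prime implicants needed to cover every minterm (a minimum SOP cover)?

Round 0: 00000✓ 00010✓ 00011✓ 00110✓ 00111✓ 01000✓ 01001✓ 01011✓ 01100✓ 01101✓ 01110✓ 10000✓ 10001✓ 10010✓ 10011✓ 10100✓ 10101✓ 10110✓ 10111✓ 11000✓ 11001✓ 11010✓ 11011✓ 11111✓
Round 1: -0000✓ -0010✓ -0011✓ -0110✓ -0111✓ -1000✓ -1001✓ -1011✓ 0-000✓ 0-011✓ 0-110 00-10✓ 00-11✓ 000-0✓ 0001-✓ 0011-✓ 01-00✓ 01-01✓ 010-1✓ 0100-✓ 011-0 0110-✓ 1-000✓ 1-001✓ 1-010✓ 1-011✓ 1-111✓ 10-00✓ 10-01✓ 10-10✓ 10-11✓ 100-0✓ 100-1✓ 1000-✓ 1001-✓ 101-0✓ 101-1✓ 1010-✓ 1011-✓ 11-11✓ 110-0✓ 110-1✓ 1100-✓ 1101-✓
Round 2: --000 --011 -0-10✓ -0-11✓ -00-0 -001-✓ -011-✓ -10-1 -100- 00-1-✓ 01-0- 1--11 1-0-0✓ 1-0-1✓ 1-00-✓ 1-01-✓ 10--0✓ 10--1✓ 10-0-✓ 10-1-✓ 100--✓ 101--✓ 110--✓
Round 3: -0-1- 1-0-- 10---
PIs = {--000, --011, -0-1-, -00-0, -10-1, -100-, 0-110, 01-0-, 011-0, 1--11, 1-0--, 10---}
Coverage chart:
  m0: --000,-00-0
  m2: -0-1-,-00-0
  m3: --011,-0-1-
  m6: -0-1-,0-110
  m7: -0-1- ←essential
  m8: --000,-100-,01-0-
  m9: -10-1,-100-,01-0-
  m11: --011,-10-1
  m12: 01-0-,011-0
  m13: 01-0- ←essential
  m14: 0-110,011-0
  m16: --000,-00-0,1-0--,10---
  m17: 1-0--,10---
  m18: -0-1-,-00-0,1-0--,10---
  m19: --011,-0-1-,1--11,1-0--,10---
  m20: 10--- ←essential
  m21: 10--- ←essential
  m22: -0-1-,10---
  m23: -0-1-,1--11,10---
  m24: --000,-100-,1-0--
  m25: -10-1,-100-,1-0--
  m26: 1-0-- ←essential
  m27: --011,-10-1,1--11,1-0--
  m31: 1--11 ←essential
Essential: -0-1-, 01-0-, 1--11, 1-0--, 10---
Petrick residual → --000, --011, 0-110
Min cover (8 terms): c'd'e' + c'de + b'd + a'cde' + a'bd' + ade + ac' + ab'

8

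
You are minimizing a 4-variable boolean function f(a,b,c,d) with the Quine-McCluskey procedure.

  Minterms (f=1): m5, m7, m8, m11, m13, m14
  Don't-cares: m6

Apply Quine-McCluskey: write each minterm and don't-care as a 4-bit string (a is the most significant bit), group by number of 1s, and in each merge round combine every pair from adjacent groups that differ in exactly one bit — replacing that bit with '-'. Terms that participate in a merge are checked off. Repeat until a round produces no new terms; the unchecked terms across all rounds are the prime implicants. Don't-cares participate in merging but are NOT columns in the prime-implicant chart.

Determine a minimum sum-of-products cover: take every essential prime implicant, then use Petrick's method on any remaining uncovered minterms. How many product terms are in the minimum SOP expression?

size-2^0 implicants → 0101(✓)  0110(✓)  0111(✓)  1000  1011  1101(✓)  1110(✓)
size-2^1 implicants → -101  -110  01-1  011-
Unchecked terms (primes): -101, -110, 01-1, 011-, 1000, 1011
Minterm coverage:
  m5 ⊆ -101,01-1
  m7 ⊆ 01-1,011-
  m8 ⊆ 1000 [E]
  m11 ⊆ 1011 [E]
  m13 ⊆ -101 [E]
  m14 ⊆ -110 [E]
E = {-101, -110, 1000, 1011}
Petrick residual → 01-1
Cover = bc'd + bcd' + a'bd + ab'c'd' + ab'cd  |cover|=5

5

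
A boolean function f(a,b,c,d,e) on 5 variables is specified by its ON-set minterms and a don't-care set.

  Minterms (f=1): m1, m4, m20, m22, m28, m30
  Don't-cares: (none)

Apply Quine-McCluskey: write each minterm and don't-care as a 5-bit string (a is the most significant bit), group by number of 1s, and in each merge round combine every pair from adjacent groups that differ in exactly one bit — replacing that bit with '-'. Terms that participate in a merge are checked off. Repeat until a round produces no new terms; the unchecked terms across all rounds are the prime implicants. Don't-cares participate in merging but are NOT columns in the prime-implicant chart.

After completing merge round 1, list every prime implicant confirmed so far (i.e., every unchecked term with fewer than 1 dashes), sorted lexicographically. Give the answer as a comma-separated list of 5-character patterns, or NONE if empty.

Round 0: 00001 00100✓ 10100✓ 10110✓ 11100✓ 11110✓
Round 1: -0100 1-100✓ 1-110✓ 101-0✓ 111-0✓
Round 2: 1-1-0
PIs = {-0100, 00001, 1-1-0}

00001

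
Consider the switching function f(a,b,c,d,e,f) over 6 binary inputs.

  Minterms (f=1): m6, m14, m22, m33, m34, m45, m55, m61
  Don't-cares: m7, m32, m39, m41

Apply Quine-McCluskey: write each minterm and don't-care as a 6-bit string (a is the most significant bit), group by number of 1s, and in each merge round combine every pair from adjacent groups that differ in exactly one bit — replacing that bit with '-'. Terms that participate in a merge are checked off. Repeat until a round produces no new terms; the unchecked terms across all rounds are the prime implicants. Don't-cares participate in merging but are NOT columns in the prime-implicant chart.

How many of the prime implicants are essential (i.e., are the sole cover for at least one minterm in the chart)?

Round 0: 000110✓ 000111✓ 001110✓ 010110✓ 100000✓ 100001✓ 100010✓ 100111✓ 101001✓ 101101✓ 110111✓ 111101✓
Round 1: -00111 0-0110 00-110 00011- 1-0111 1-1101 10-001 1000-0 10000- 101-01
PIs = {-00111, 0-0110, 00-110, 00011-, 1-0111, 1-1101, 10-001, 1000-0, 10000-, 101-01}
Coverage chart:
  m6: 0-0110,00-110,00011-
  m14: 00-110 ←essential
  m22: 0-0110 ←essential
  m33: 10-001,10000-
  m34: 1000-0 ←essential
  m45: 1-1101,101-01
  m55: 1-0111 ←essential
  m61: 1-1101 ←essential
Essential: 0-0110, 00-110, 1-0111, 1-1101, 1000-0

5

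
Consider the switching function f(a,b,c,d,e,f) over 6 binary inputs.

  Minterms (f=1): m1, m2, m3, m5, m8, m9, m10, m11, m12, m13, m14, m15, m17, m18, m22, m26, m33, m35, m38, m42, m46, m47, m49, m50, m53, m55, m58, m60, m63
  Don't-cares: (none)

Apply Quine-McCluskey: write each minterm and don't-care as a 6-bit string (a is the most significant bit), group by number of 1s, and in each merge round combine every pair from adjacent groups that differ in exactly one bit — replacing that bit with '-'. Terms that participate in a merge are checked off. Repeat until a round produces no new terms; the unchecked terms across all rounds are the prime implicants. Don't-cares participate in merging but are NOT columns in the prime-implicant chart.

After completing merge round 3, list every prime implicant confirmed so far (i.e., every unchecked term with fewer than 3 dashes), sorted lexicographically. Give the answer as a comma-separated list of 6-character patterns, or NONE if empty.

Round 0: 000001✓ 000010✓ 000011✓ 000101✓ 001000✓ 001001✓ 001010✓ 001011✓ 001100✓ 001101✓ 001110✓ 001111✓ 010001✓ 010010✓ 010110✓ 011010✓ 100001✓ 100011✓ 100110✓ 101010✓ 101110✓ 101111✓ 110001✓ 110010✓ 110101✓ 110111✓ 111010✓ 111100 111111✓
Round 1: -00001✓ -00011✓ -01010✓ -01110✓ -01111✓ -10001✓ -10010✓ -11010✓ 0-0001✓ 0-0010✓ 0-1010✓ 00-001✓ 00-010✓ 00-011✓ 00-101✓ 000-01✓ 0000-1✓ 00001-✓ 001-00✓ 001-01✓ 001-10✓ 001-11✓ 0010-0✓ 0010-1✓ 00100-✓ 00101-✓ 0011-0✓ 0011-1✓ 00110-✓ 00111-✓ 01-010✓ 010-10 1-0001✓ 1-1010✓ 1-1111 10-110 1000-1✓ 101-10✓ 10111-✓ 11-010✓ 11-111 110-01 1101-1
Round 2: --0001 --1010 -000-1 -01-10 -0111- -1-010 0--010 00--01 00-0-1 00-01- 001--0✓ 001--1✓ 001-0-✓ 001-1-✓ 0010--✓ 0011--✓
Round 3: 001---
PIs = {--0001, --1010, -000-1, -01-10, -0111-, -1-010, 0--010, 00--01, 00-0-1, 00-01-, 001---, 010-10, 1-1111, 10-110, 11-111, 110-01, 1101-1, 111100}

--0001, --1010, -000-1, -01-10, -0111-, -1-010, 0--010, 00--01, 00-0-1, 00-01-, 010-10, 1-1111, 10-110, 11-111, 110-01, 1101-1, 111100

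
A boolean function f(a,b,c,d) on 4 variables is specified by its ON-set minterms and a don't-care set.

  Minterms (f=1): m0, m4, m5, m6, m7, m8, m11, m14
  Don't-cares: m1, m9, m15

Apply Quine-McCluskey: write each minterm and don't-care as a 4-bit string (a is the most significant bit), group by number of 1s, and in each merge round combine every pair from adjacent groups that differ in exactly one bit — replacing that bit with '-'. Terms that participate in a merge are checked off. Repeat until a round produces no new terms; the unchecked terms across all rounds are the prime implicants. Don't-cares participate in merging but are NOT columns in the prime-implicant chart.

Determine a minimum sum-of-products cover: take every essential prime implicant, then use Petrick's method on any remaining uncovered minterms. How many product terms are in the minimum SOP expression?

size-2^0 implicants → 0000(✓)  0001(✓)  0100(✓)  0101(✓)  0110(✓)  0111(✓)  1000(✓)  1001(✓)  1011(✓)  1110(✓)  1111(✓)
size-2^1 implicants → -000(✓)  -001(✓)  -110(✓)  -111(✓)  0-00(✓)  0-01(✓)  000-(✓)  01-0(✓)  01-1(✓)  010-(✓)  011-(✓)  1-11  10-1  100-(✓)  111-(✓)
size-2^2 implicants → -00-  -11-  0-0-  01--
Unchecked terms (primes): -00-, -11-, 0-0-, 01--, 1-11, 10-1
Minterm coverage:
  m0 ⊆ -00-,0-0-
  m4 ⊆ 0-0-,01--
  m5 ⊆ 0-0-,01--
  m6 ⊆ -11-,01--
  m7 ⊆ -11-,01--
  m8 ⊆ -00- [E]
  m11 ⊆ 1-11,10-1
  m14 ⊆ -11- [E]
E = {-00-, -11-}
Petrick residual → 0-0-, 1-11
Cover = b'c' + bc + a'c' + acd  |cover|=4

4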